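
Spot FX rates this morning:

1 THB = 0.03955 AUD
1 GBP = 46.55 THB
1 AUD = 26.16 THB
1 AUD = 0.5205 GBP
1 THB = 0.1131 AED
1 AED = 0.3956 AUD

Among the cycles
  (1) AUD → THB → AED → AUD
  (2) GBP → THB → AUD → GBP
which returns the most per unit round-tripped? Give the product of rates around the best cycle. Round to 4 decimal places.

1.1705

(1) 26.16 × 0.1131 × 0.3956 = 1.17046
(2) 46.55 × 0.03955 × 0.5205 = 0.95827
Highest is cycle (1) at 1.1705 (>1, arbitrage).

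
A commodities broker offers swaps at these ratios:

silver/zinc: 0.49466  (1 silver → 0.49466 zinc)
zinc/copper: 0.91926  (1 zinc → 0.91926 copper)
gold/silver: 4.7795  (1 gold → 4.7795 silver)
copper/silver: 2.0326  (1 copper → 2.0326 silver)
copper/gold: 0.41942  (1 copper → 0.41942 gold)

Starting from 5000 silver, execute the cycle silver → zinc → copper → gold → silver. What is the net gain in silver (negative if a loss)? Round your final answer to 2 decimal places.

5000 silver × 0.49466 = 2473.3 zinc
2473.3 zinc × 0.91926 = 2273.605758 copper
2273.605758 copper × 0.41942 = 953.59572702036 gold
953.59572702036 gold × 4.7795 = 4557.71077729381062 silver
Net change: 4557.71077729381062 − 5000 = -442.28922270618938 silver

-442.29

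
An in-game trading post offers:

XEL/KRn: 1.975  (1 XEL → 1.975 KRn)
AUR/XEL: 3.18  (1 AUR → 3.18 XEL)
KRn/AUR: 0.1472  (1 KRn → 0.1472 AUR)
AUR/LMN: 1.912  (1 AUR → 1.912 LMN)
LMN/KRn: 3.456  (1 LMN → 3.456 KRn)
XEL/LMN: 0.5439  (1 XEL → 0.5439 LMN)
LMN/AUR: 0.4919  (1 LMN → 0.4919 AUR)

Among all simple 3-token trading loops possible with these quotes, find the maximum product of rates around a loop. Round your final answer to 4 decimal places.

KRn→AUR→LMN→KRn: 0.1472 × 1.912 × 3.456 = 0.97268
KRn→AUR→XEL→KRn: 0.1472 × 3.18 × 1.975 = 0.92449
XEL→LMN→AUR→XEL: 0.5439 × 0.4919 × 3.18 = 0.85079
Maximum is KRn→AUR→LMN→KRn at 0.9727; no arbitrage — every cycle loses value.

0.9727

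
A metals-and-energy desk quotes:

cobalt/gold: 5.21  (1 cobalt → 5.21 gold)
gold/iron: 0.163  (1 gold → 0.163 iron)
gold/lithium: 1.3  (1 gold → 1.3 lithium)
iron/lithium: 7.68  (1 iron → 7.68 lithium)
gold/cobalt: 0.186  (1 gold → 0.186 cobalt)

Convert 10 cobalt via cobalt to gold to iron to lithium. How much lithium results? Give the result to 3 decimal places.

65.221

10 cobalt × 5.21 = 52.1 gold
52.1 gold × 0.163 = 8.4923 iron
8.4923 iron × 7.68 = 65.220864 lithium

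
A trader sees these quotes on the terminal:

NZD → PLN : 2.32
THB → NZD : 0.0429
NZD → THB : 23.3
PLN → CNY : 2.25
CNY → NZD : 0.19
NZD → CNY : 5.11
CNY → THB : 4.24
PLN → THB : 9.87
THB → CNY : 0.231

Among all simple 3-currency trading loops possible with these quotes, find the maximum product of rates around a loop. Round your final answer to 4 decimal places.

CNY→NZD→THB→CNY: 0.19 × 23.3 × 0.231 = 1.02264
CNY→NZD→PLN→CNY: 0.19 × 2.32 × 2.25 = 0.99180
NZD→PLN→THB→NZD: 2.32 × 9.87 × 0.0429 = 0.98234
CNY→THB→NZD→CNY: 4.24 × 0.0429 × 5.11 = 0.92949
Maximum is CNY→NZD→THB→CNY at 1.0226; arbitrage exists.

1.0226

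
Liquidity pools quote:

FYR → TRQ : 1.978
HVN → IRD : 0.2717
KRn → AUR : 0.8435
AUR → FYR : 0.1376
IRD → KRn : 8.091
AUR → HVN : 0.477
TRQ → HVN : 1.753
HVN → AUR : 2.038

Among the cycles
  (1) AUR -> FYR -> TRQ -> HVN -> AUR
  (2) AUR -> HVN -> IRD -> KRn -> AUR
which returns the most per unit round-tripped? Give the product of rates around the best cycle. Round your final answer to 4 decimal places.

0.9724

(1) 0.1376 × 1.978 × 1.753 × 2.038 = 0.97237
(2) 0.477 × 0.2717 × 8.091 × 0.8435 = 0.88449
Highest is cycle (1) at 0.9724 (≤1, no arbitrage).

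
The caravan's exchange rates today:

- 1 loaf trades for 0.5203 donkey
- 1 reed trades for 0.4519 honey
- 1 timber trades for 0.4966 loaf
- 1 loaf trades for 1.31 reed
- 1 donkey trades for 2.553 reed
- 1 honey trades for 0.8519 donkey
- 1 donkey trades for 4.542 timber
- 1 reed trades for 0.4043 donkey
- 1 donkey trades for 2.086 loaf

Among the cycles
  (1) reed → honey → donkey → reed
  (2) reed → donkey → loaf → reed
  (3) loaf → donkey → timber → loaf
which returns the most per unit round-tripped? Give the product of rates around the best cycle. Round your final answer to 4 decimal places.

(1) 0.4519 × 0.8519 × 2.553 = 0.98284
(2) 0.4043 × 2.086 × 1.31 = 1.10481
(3) 0.5203 × 4.542 × 0.4966 = 1.17357
Highest is cycle (3) at 1.1736 (>1, arbitrage).

1.1736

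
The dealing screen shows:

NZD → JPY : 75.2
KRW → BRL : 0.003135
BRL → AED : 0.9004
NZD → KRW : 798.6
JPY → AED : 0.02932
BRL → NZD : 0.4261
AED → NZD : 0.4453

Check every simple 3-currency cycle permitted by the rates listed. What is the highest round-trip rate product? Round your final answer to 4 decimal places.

KRW→BRL→NZD→KRW: 0.003135 × 0.4261 × 798.6 = 1.06679
JPY→AED→NZD→JPY: 0.02932 × 0.4453 × 75.2 = 0.98183
Maximum is KRW→BRL→NZD→KRW at 1.0668; arbitrage exists.

1.0668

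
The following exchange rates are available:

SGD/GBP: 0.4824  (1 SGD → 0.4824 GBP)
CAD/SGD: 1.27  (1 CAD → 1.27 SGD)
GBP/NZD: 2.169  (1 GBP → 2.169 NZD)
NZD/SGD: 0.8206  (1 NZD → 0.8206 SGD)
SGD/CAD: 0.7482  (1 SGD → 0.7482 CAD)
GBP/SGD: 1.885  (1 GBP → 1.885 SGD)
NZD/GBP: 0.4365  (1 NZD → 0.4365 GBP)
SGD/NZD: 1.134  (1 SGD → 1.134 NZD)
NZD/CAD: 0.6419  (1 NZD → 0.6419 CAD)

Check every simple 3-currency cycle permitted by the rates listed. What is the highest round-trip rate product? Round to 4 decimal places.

NZD→GBP→SGD→NZD: 0.4365 × 1.885 × 1.134 = 0.93306
NZD→CAD→SGD→NZD: 0.6419 × 1.27 × 1.134 = 0.92445
NZD→SGD→GBP→NZD: 0.8206 × 0.4824 × 2.169 = 0.85861
Maximum is NZD→GBP→SGD→NZD at 0.9331; no arbitrage — every cycle loses value.

0.9331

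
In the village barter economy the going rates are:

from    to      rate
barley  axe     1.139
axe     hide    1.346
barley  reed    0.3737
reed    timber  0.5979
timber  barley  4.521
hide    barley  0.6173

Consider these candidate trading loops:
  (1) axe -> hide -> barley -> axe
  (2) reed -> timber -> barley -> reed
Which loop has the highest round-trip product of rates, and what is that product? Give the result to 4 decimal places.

(1) 1.346 × 0.6173 × 1.139 = 0.94638
(2) 0.5979 × 4.521 × 0.3737 = 1.01015
Highest is cycle (2) at 1.0102 (>1, arbitrage).

1.0102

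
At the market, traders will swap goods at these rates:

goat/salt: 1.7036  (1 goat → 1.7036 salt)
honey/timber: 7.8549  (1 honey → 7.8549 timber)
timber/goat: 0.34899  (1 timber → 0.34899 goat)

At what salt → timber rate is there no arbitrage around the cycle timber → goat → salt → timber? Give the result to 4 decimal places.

Known legs of the cycle: 0.34899 × 1.7036 = 0.594539364
For no arbitrage the full-cycle product must be 1, so the missing rate is 1 / 0.594539364 ≈ 1.681974.

1.6820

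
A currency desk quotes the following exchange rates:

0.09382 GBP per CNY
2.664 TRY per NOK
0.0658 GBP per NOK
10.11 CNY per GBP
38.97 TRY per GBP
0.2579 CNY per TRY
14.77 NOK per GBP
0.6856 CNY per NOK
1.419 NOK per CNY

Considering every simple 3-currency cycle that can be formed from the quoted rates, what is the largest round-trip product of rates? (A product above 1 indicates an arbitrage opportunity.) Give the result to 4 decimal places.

0.9749

TRY→CNY→NOK→TRY: 0.2579 × 1.419 × 2.664 = 0.97492
CNY→GBP→NOK→CNY: 0.09382 × 14.77 × 0.6856 = 0.95005
CNY→NOK→GBP→CNY: 1.419 × 0.0658 × 10.11 = 0.94397
TRY→CNY→GBP→TRY: 0.2579 × 0.09382 × 38.97 = 0.94293
Maximum is TRY→CNY→NOK→TRY at 0.9749; no arbitrage — every cycle loses value.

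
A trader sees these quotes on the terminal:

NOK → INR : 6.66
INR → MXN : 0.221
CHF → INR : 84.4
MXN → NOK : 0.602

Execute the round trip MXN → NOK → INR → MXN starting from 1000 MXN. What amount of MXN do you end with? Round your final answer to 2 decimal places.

886.06

1000 MXN × 0.602 = 602 NOK
602 NOK × 6.66 = 4009.32 INR
4009.32 INR × 0.221 = 886.05972 MXN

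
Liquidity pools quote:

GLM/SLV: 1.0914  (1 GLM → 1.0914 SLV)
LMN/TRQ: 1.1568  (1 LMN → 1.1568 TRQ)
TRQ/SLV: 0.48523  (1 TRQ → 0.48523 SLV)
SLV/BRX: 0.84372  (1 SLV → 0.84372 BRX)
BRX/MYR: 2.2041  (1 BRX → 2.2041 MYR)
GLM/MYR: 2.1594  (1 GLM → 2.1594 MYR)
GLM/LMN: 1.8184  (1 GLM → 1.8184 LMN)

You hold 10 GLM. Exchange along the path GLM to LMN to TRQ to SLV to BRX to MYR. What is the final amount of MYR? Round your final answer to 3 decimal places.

18.981

10 GLM × 1.8184 = 18.184 LMN
18.184 LMN × 1.1568 = 21.0352512 TRQ
21.0352512 TRQ × 0.48523 = 10.206934939776 SLV
10.206934939776 SLV × 0.84372 = 8.61179514738780672 BRX
8.61179514738780672 BRX × 2.2041 = 18.981257684357464791552 MYR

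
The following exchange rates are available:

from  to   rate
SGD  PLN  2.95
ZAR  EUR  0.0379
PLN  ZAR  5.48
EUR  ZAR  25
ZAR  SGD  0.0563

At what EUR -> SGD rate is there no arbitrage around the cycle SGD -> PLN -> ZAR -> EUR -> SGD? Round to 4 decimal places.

Known legs of the cycle: 2.95 × 5.48 × 0.0379 = 0.6126914
For no arbitrage the full-cycle product must be 1, so the missing rate is 1 / 0.6126914 ≈ 1.632143.

1.6321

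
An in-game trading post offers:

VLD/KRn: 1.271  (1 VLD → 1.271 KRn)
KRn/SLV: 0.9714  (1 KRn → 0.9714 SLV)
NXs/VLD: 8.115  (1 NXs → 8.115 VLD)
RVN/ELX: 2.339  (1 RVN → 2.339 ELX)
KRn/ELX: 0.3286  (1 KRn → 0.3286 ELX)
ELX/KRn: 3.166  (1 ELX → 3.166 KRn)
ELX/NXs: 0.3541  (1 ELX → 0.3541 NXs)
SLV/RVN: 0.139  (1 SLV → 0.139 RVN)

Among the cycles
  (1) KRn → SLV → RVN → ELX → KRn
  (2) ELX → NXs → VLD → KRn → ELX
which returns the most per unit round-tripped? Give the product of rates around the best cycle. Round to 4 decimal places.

1.2001

(1) 0.9714 × 0.139 × 2.339 × 3.166 = 0.99989
(2) 0.3541 × 8.115 × 1.271 × 0.3286 = 1.20013
Highest is cycle (2) at 1.2001 (>1, arbitrage).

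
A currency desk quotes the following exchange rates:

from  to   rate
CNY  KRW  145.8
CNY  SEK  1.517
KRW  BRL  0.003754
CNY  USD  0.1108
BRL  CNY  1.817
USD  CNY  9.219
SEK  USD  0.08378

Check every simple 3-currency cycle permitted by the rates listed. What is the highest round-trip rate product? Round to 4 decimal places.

1.1717

USD→CNY→SEK→USD: 9.219 × 1.517 × 0.08378 = 1.17168
KRW→BRL→CNY→KRW: 0.003754 × 1.817 × 145.8 = 0.99450
Maximum is USD→CNY→SEK→USD at 1.1717; arbitrage exists.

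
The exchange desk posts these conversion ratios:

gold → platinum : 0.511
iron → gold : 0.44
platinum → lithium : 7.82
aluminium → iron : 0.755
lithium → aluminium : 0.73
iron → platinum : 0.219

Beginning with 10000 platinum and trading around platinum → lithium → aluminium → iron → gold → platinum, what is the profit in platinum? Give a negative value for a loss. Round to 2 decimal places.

10000 platinum × 7.82 = 78200 lithium
78200 lithium × 0.73 = 57086 aluminium
57086 aluminium × 0.755 = 43099.93 iron
43099.93 iron × 0.44 = 18963.9692 gold
18963.9692 gold × 0.511 = 9690.5882612 platinum
Net change: 9690.5882612 − 10000 = -309.4117388 platinum

-309.41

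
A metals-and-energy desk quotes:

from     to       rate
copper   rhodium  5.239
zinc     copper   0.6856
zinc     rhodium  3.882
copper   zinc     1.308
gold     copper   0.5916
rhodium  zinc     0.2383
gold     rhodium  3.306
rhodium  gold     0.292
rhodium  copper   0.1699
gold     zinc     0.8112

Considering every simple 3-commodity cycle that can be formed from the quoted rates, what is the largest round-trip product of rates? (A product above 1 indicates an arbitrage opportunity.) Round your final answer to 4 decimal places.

0.9195

zinc→rhodium→gold→zinc: 3.882 × 0.292 × 0.8112 = 0.91953
copper→rhodium→gold→copper: 5.239 × 0.292 × 0.5916 = 0.90502
copper→zinc→rhodium→copper: 1.308 × 3.882 × 0.1699 = 0.86269
copper→rhodium→zinc→copper: 5.239 × 0.2383 × 0.6856 = 0.85594
Maximum is zinc→rhodium→gold→zinc at 0.9195; no arbitrage — every cycle loses value.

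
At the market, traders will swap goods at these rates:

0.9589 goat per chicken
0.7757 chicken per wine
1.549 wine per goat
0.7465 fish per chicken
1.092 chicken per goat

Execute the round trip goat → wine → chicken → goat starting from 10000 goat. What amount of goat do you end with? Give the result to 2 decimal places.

10000 goat × 1.549 = 15490 wine
15490 wine × 0.7757 = 12015.593 chicken
12015.593 chicken × 0.9589 = 11521.7521277 goat

11521.75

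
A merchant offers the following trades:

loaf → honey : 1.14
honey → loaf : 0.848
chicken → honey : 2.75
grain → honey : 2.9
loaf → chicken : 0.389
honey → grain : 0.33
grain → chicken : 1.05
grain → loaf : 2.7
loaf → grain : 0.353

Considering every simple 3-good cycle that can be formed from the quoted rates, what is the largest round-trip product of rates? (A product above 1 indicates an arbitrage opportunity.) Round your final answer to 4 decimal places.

grain→loaf→honey→grain: 2.7 × 1.14 × 0.33 = 1.01574
grain→chicken→honey→grain: 1.05 × 2.75 × 0.33 = 0.95288
honey→loaf→chicken→honey: 0.848 × 0.389 × 2.75 = 0.90715
grain→honey→loaf→grain: 2.9 × 0.848 × 0.353 = 0.86810
Maximum is grain→loaf→honey→grain at 1.0157; arbitrage exists.

1.0157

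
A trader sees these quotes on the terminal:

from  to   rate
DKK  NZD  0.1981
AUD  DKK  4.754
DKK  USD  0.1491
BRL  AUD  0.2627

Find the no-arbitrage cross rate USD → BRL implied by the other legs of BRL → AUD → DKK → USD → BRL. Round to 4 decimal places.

5.3704

Known legs of the cycle: 0.2627 × 4.754 × 0.1491 = 0.18620738178
For no arbitrage the full-cycle product must be 1, so the missing rate is 1 / 0.18620738178 ≈ 5.370356.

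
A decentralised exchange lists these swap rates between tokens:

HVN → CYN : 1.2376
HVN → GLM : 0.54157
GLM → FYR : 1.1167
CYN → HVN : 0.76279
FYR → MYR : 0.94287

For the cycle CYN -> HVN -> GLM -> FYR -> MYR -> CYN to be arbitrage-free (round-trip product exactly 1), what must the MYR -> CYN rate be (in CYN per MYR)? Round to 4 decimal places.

2.2991

Known legs of the cycle: 0.76279 × 0.54157 × 1.1167 × 0.94287 = 0.4349586014200140987
For no arbitrage the full-cycle product must be 1, so the missing rate is 1 / 0.4349586014200140987 ≈ 2.299069.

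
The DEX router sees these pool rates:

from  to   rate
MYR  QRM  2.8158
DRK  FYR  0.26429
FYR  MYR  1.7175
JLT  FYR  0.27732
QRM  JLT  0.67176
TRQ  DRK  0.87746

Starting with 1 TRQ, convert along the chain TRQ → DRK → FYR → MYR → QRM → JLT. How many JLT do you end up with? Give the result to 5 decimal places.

0.75339

1 TRQ × 0.87746 = 0.87746 DRK
0.87746 DRK × 0.26429 = 0.2319039034 FYR
0.2319039034 FYR × 1.7175 = 0.3982949540895 MYR
0.3982949540895 MYR × 2.8158 = 1.1215189317252141 QRM
1.1215189317252141 QRM × 0.67176 = 0.753391557575729823816 JLT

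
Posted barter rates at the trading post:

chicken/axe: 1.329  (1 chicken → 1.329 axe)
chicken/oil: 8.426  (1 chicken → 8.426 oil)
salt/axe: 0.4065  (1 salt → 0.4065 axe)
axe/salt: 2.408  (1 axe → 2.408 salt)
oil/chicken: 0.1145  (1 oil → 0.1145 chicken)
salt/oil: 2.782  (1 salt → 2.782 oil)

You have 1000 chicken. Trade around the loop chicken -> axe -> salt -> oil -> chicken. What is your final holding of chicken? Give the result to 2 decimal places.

1019.40

1000 chicken × 1.329 = 1329 axe
1329 axe × 2.408 = 3200.232 salt
3200.232 salt × 2.782 = 8903.045424 oil
8903.045424 oil × 0.1145 = 1019.398701048 chicken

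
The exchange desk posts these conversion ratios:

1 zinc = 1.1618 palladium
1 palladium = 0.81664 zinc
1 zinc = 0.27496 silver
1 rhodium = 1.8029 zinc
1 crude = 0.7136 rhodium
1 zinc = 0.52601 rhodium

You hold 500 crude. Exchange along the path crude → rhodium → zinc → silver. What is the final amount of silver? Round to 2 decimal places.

500 crude × 0.7136 = 356.8 rhodium
356.8 rhodium × 1.8029 = 643.27472 zinc
643.27472 zinc × 0.27496 = 176.8748170112 silver

176.87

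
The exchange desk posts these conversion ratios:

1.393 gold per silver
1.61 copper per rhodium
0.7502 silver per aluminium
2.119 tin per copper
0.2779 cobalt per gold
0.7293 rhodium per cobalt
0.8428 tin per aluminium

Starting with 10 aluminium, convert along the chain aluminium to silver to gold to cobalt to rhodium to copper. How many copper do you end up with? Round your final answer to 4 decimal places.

3.4100

10 aluminium × 0.7502 = 7.502 silver
7.502 silver × 1.393 = 10.450286 gold
10.450286 gold × 0.2779 = 2.9041344794 cobalt
2.9041344794 cobalt × 0.7293 = 2.11798527582642 rhodium
2.11798527582642 rhodium × 1.61 = 3.4099562940805362 copper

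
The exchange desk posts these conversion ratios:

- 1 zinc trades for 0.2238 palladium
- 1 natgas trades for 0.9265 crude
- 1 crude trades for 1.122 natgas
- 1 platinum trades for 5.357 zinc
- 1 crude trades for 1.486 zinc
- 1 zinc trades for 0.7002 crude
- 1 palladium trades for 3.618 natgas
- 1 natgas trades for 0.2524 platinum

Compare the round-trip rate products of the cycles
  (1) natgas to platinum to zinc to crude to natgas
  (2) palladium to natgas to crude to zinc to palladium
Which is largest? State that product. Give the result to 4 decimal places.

1.1148

(1) 0.2524 × 5.357 × 0.7002 × 1.122 = 1.06225
(2) 3.618 × 0.9265 × 1.486 × 0.2238 = 1.11479
Highest is cycle (2) at 1.1148 (>1, arbitrage).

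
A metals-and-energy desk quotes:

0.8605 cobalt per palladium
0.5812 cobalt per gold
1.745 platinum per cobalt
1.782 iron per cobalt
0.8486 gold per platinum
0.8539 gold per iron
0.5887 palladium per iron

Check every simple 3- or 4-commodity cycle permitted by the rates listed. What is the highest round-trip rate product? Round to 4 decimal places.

palladium→cobalt→iron→palladium: 0.8605 × 1.782 × 0.5887 = 0.90272
gold→cobalt→iron→gold: 0.5812 × 1.782 × 0.8539 = 0.88438
gold→cobalt→platinum→gold: 0.5812 × 1.745 × 0.8486 = 0.86065
Maximum is palladium→cobalt→iron→palladium at 0.9027; no arbitrage — every cycle loses value.

0.9027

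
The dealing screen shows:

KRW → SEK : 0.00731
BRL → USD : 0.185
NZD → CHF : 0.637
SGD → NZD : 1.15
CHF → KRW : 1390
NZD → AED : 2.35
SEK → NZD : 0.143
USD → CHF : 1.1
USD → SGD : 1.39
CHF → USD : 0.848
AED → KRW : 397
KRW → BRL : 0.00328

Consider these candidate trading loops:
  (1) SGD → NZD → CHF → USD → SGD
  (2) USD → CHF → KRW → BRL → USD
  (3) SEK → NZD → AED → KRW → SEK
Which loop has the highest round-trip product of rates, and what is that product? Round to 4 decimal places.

0.9752

(1) 1.15 × 0.637 × 0.848 × 1.39 = 0.86347
(2) 1.1 × 1390 × 0.00328 × 0.185 = 0.92780
(3) 0.143 × 2.35 × 397 × 0.00731 = 0.97524
Highest is cycle (3) at 0.9752 (≤1, no arbitrage).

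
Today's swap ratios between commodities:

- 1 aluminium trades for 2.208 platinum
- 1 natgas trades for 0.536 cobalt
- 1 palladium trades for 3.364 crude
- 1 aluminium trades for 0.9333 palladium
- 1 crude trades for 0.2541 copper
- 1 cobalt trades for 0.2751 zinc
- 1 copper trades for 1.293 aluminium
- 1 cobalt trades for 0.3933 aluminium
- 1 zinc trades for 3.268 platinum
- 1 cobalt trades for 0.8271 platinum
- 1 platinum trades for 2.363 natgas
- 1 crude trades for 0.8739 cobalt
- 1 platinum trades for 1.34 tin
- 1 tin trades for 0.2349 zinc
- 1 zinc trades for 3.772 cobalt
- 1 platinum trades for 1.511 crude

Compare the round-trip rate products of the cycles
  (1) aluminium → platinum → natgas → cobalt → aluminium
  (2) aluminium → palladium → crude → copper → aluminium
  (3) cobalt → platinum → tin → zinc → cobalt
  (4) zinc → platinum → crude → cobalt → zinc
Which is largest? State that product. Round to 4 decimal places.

(1) 2.208 × 2.363 × 0.536 × 0.3933 = 1.09990
(2) 0.9333 × 3.364 × 0.2541 × 1.293 = 1.03153
(3) 0.8271 × 1.34 × 0.2349 × 3.772 = 0.98201
(4) 3.268 × 1.511 × 0.8739 × 0.2751 = 1.18713
Highest is cycle (4) at 1.1871 (>1, arbitrage).

1.1871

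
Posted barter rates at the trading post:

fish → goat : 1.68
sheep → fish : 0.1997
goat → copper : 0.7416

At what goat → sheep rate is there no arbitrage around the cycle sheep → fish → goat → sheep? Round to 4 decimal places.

Known legs of the cycle: 0.1997 × 1.68 = 0.335496
For no arbitrage the full-cycle product must be 1, so the missing rate is 1 / 0.335496 ≈ 2.980661.

2.9807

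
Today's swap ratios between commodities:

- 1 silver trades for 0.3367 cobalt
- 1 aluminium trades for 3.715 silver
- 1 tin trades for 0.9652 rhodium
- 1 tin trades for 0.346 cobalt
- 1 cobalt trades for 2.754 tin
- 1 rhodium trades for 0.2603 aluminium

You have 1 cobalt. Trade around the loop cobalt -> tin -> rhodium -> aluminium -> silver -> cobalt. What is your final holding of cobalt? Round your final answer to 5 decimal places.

0.86548

1 cobalt × 2.754 = 2.754 tin
2.754 tin × 0.9652 = 2.6581608 rhodium
2.6581608 rhodium × 0.2603 = 0.69191925624 aluminium
0.69191925624 aluminium × 3.715 = 2.5704800369316 silver
2.5704800369316 silver × 0.3367 = 0.86548062843486972 cobalt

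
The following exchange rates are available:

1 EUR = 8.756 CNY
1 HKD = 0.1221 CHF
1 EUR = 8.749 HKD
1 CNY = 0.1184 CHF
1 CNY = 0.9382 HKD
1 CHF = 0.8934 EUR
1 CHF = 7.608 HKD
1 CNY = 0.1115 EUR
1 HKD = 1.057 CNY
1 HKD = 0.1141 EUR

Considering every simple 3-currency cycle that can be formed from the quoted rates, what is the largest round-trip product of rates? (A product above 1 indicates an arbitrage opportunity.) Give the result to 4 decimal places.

CNY→EUR→HKD→CNY: 0.1115 × 8.749 × 1.057 = 1.03112
HKD→CHF→EUR→HKD: 0.1221 × 0.8934 × 8.749 = 0.95438
CNY→CHF→HKD→CNY: 0.1184 × 7.608 × 1.057 = 0.95213
CNY→HKD→EUR→CNY: 0.9382 × 0.1141 × 8.756 = 0.93732
CNY→CHF→EUR→CNY: 0.1184 × 0.8934 × 8.756 = 0.92620
Maximum is CNY→EUR→HKD→CNY at 1.0311; arbitrage exists.

1.0311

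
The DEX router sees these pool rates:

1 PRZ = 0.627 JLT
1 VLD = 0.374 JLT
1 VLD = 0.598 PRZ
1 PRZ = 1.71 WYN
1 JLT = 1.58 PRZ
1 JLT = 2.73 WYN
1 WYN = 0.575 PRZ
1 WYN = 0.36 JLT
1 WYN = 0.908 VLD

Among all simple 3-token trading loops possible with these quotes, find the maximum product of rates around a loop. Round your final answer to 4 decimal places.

0.9842

JLT→WYN→PRZ→JLT: 2.73 × 0.575 × 0.627 = 0.98423
JLT→PRZ→WYN→JLT: 1.58 × 1.71 × 0.36 = 0.97265
VLD→PRZ→WYN→VLD: 0.598 × 1.71 × 0.908 = 0.92850
VLD→JLT→WYN→VLD: 0.374 × 2.73 × 0.908 = 0.92709
Maximum is JLT→WYN→PRZ→JLT at 0.9842; no arbitrage — every cycle loses value.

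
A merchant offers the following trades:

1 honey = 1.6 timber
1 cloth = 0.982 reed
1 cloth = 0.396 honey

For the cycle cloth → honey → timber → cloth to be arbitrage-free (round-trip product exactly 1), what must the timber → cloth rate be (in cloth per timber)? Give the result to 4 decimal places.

Known legs of the cycle: 0.396 × 1.6 = 0.6336
For no arbitrage the full-cycle product must be 1, so the missing rate is 1 / 0.6336 ≈ 1.578283.

1.5783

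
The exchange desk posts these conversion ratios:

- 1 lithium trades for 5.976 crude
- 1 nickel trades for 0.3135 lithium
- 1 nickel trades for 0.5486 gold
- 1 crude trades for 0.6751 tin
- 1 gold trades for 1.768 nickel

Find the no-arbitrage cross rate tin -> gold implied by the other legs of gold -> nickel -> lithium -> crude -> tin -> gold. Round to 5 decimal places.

Known legs of the cycle: 1.768 × 0.3135 × 5.976 × 0.6751 = 2.2361374889568
For no arbitrage the full-cycle product must be 1, so the missing rate is 1 / 2.2361374889568 ≈ 0.4471997.

0.44720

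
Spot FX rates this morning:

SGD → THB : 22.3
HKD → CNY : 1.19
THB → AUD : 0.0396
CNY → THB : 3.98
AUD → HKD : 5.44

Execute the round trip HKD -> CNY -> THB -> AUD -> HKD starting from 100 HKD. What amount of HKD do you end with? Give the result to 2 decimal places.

102.03

100 HKD × 1.19 = 119 CNY
119 CNY × 3.98 = 473.62 THB
473.62 THB × 0.0396 = 18.755352 AUD
18.755352 AUD × 5.44 = 102.02911488 HKD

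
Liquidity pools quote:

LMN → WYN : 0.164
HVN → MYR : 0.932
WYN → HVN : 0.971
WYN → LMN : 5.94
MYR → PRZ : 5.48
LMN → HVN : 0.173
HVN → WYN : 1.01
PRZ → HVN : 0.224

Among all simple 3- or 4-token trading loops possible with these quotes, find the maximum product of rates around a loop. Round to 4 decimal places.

MYR→PRZ→HVN→MYR: 5.48 × 0.224 × 0.932 = 1.14405
LMN→HVN→WYN→LMN: 0.173 × 1.01 × 5.94 = 1.03790
Maximum is MYR→PRZ→HVN→MYR at 1.1440; arbitrage exists.

1.1440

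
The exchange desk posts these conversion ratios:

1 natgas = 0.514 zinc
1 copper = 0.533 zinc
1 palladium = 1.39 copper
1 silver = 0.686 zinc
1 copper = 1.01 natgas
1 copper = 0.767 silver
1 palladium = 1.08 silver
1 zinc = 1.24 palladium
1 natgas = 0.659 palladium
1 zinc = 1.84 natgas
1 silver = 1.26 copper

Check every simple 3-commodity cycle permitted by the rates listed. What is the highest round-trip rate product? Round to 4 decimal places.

palladium→copper→natgas→palladium: 1.39 × 1.01 × 0.659 = 0.92517
silver→zinc→palladium→silver: 0.686 × 1.24 × 1.08 = 0.91869
zinc→palladium→copper→zinc: 1.24 × 1.39 × 0.533 = 0.91868
Maximum is palladium→copper→natgas→palladium at 0.9252; no arbitrage — every cycle loses value.

0.9252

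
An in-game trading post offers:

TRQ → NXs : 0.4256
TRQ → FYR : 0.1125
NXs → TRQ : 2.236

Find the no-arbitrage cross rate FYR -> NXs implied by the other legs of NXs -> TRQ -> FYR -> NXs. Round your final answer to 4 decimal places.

Known legs of the cycle: 2.236 × 0.1125 = 0.25155
For no arbitrage the full-cycle product must be 1, so the missing rate is 1 / 0.25155 ≈ 3.975353.

3.9754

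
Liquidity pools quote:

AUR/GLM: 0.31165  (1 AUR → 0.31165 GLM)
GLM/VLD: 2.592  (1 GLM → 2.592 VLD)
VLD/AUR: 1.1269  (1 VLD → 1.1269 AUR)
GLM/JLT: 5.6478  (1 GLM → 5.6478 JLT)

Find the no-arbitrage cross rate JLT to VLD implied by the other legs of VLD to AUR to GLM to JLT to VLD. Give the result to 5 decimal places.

Known legs of the cycle: 1.1269 × 0.31165 × 5.6478 = 1.983498238803
For no arbitrage the full-cycle product must be 1, so the missing rate is 1 / 1.983498238803 ≈ 0.5041598.

0.50416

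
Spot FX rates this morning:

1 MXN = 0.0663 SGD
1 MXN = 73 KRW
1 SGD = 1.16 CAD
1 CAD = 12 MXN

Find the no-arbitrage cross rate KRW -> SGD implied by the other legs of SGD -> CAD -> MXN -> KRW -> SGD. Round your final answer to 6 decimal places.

Known legs of the cycle: 1.16 × 12 × 73 = 1016.16
For no arbitrage the full-cycle product must be 1, so the missing rate is 1 / 1016.16 ≈ 0.00098410.

0.000984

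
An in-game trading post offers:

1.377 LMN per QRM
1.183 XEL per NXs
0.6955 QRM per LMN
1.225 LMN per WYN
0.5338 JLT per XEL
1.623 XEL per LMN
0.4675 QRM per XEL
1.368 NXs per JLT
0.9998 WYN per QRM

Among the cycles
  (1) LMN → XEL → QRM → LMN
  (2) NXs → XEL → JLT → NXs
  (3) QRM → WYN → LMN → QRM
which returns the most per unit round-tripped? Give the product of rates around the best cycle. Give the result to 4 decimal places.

1.0448

(1) 1.623 × 0.4675 × 1.377 = 1.04480
(2) 1.183 × 0.5338 × 1.368 = 0.86387
(3) 0.9998 × 1.225 × 0.6955 = 0.85182
Highest is cycle (1) at 1.0448 (>1, arbitrage).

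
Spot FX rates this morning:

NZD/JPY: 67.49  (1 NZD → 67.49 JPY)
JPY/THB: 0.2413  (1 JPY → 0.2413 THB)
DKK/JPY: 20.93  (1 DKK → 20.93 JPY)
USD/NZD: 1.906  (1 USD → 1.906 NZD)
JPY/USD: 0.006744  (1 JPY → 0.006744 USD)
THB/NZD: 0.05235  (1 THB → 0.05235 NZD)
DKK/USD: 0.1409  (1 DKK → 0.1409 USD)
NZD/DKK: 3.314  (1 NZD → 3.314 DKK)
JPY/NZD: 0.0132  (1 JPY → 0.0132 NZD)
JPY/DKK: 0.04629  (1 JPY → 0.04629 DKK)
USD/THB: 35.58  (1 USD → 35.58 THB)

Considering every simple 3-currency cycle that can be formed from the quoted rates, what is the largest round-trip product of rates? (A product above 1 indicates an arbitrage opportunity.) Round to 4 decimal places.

DKK→JPY→NZD→DKK: 20.93 × 0.0132 × 3.314 = 0.91558
DKK→USD→NZD→DKK: 0.1409 × 1.906 × 3.314 = 0.88999
JPY→USD→NZD→JPY: 0.006744 × 1.906 × 67.49 = 0.86752
THB→NZD→JPY→THB: 0.05235 × 67.49 × 0.2413 = 0.85254
Maximum is DKK→JPY→NZD→DKK at 0.9156; no arbitrage — every cycle loses value.

0.9156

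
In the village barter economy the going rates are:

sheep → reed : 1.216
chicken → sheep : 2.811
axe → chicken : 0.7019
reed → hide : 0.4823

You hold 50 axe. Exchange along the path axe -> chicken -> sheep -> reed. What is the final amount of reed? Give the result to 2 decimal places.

50 axe × 0.7019 = 35.095 chicken
35.095 chicken × 2.811 = 98.652045 sheep
98.652045 sheep × 1.216 = 119.96088672 reed

119.96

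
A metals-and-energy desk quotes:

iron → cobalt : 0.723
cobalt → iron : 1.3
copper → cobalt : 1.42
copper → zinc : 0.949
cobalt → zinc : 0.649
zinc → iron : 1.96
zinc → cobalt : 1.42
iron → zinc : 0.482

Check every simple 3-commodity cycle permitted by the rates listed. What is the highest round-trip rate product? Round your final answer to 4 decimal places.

0.9197

zinc→iron→cobalt→zinc: 1.96 × 0.723 × 0.649 = 0.91968
zinc→cobalt→iron→zinc: 1.42 × 1.3 × 0.482 = 0.88977
Maximum is zinc→iron→cobalt→zinc at 0.9197; no arbitrage — every cycle loses value.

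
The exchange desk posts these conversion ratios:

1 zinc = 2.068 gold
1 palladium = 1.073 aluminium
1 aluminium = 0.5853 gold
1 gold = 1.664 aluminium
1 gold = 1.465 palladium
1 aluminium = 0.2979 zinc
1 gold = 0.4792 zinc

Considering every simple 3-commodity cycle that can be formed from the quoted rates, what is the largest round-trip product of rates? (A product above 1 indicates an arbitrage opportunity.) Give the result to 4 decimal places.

1.0251

aluminium→zinc→gold→aluminium: 0.2979 × 2.068 × 1.664 = 1.02512
aluminium→gold→palladium→aluminium: 0.5853 × 1.465 × 1.073 = 0.92006
Maximum is aluminium→zinc→gold→aluminium at 1.0251; arbitrage exists.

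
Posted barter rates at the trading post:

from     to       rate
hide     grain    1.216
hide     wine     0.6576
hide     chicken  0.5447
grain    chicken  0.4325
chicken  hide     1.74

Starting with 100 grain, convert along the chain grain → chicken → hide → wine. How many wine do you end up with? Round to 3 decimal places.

49.488

100 grain × 0.4325 = 43.25 chicken
43.25 chicken × 1.74 = 75.255 hide
75.255 hide × 0.6576 = 49.487688 wine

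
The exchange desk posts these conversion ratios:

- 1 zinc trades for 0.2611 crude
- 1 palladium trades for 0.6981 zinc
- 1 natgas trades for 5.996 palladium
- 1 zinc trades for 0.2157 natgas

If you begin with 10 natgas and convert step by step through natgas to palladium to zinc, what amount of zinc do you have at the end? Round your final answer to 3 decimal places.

10 natgas × 5.996 = 59.96 palladium
59.96 palladium × 0.6981 = 41.858076 zinc

41.858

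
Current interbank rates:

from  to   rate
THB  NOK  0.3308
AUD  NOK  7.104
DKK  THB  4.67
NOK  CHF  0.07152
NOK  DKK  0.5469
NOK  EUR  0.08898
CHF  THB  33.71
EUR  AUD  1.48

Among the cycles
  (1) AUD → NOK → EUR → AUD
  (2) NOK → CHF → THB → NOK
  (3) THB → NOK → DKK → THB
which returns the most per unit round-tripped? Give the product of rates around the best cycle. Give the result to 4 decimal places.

(1) 7.104 × 0.08898 × 1.48 = 0.93553
(2) 0.07152 × 33.71 × 0.3308 = 0.79754
(3) 0.3308 × 0.5469 × 4.67 = 0.84487
Highest is cycle (1) at 0.9355 (≤1, no arbitrage).

0.9355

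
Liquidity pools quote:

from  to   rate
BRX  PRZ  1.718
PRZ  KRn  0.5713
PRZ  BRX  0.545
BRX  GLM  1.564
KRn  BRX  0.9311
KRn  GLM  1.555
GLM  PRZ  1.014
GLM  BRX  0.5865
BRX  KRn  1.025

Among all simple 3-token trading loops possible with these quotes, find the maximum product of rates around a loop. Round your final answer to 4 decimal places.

0.9348

GLM→BRX→KRn→GLM: 0.5865 × 1.025 × 1.555 = 0.93481
KRn→BRX→PRZ→KRn: 0.9311 × 1.718 × 0.5713 = 0.91387
GLM→PRZ→KRn→GLM: 1.014 × 0.5713 × 1.555 = 0.90081
GLM→PRZ→BRX→GLM: 1.014 × 0.545 × 1.564 = 0.86431
Maximum is GLM→BRX→KRn→GLM at 0.9348; no arbitrage — every cycle loses value.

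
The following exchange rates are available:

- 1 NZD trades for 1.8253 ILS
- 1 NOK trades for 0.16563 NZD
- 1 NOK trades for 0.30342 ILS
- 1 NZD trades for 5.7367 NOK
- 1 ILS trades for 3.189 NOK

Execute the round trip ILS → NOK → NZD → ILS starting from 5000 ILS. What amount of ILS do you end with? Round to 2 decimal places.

5000 ILS × 3.189 = 15945 NOK
15945 NOK × 0.16563 = 2640.97035 NZD
2640.97035 NZD × 1.8253 = 4820.563179855 ILS

4820.56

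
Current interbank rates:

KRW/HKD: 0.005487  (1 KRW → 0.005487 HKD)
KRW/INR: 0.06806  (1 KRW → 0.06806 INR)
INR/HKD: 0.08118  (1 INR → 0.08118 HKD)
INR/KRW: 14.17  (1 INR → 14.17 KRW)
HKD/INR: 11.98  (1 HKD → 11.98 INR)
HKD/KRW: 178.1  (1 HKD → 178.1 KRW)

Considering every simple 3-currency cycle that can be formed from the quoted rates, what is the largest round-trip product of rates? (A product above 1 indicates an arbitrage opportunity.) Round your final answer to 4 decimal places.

KRW→INR→HKD→KRW: 0.06806 × 0.08118 × 178.1 = 0.98402
KRW→HKD→INR→KRW: 0.005487 × 11.98 × 14.17 = 0.93145
Maximum is KRW→INR→HKD→KRW at 0.9840; no arbitrage — every cycle loses value.

0.9840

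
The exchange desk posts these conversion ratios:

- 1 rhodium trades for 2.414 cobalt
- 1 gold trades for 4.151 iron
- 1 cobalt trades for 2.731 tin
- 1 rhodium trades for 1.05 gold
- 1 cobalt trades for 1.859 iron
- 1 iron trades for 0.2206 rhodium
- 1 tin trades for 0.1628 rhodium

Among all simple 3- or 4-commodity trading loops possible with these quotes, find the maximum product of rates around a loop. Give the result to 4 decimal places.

1.0733

rhodium→cobalt→tin→rhodium: 2.414 × 2.731 × 0.1628 = 1.07328
iron→rhodium→cobalt→iron: 0.2206 × 2.414 × 1.859 = 0.98997
iron→rhodium→gold→iron: 0.2206 × 1.05 × 4.151 = 0.96150
Maximum is rhodium→cobalt→tin→rhodium at 1.0733; arbitrage exists.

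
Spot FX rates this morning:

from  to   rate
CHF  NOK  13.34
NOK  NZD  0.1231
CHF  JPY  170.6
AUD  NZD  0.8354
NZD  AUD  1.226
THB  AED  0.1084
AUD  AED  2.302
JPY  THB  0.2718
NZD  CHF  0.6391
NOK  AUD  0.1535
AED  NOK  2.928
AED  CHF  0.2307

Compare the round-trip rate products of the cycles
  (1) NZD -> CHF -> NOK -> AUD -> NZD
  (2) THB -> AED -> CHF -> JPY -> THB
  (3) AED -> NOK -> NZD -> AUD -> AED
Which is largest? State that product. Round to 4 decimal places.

1.1596

(1) 0.6391 × 13.34 × 0.1535 × 0.8354 = 1.09327
(2) 0.1084 × 0.2307 × 170.6 × 0.2718 = 1.15959
(3) 2.928 × 0.1231 × 1.226 × 2.302 = 1.01724
Highest is cycle (2) at 1.1596 (>1, arbitrage).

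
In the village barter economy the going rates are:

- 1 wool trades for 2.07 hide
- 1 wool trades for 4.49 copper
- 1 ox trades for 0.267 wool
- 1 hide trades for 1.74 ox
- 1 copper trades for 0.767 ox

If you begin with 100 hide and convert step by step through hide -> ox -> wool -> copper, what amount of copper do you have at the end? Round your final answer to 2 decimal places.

100 hide × 1.74 = 174 ox
174 ox × 0.267 = 46.458 wool
46.458 wool × 4.49 = 208.59642 copper

208.60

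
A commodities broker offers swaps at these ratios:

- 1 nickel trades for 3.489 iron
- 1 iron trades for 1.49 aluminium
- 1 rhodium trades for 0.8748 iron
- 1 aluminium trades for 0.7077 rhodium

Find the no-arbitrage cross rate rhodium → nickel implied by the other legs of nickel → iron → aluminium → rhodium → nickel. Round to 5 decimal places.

0.27181

Known legs of the cycle: 3.489 × 1.49 × 0.7077 = 3.679056297
For no arbitrage the full-cycle product must be 1, so the missing rate is 1 / 3.679056297 ≈ 0.2718088.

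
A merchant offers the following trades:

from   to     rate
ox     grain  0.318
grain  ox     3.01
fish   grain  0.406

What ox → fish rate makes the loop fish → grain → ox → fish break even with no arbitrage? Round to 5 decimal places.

0.81829

Known legs of the cycle: 0.406 × 3.01 = 1.22206
For no arbitrage the full-cycle product must be 1, so the missing rate is 1 / 1.22206 ≈ 0.8182904.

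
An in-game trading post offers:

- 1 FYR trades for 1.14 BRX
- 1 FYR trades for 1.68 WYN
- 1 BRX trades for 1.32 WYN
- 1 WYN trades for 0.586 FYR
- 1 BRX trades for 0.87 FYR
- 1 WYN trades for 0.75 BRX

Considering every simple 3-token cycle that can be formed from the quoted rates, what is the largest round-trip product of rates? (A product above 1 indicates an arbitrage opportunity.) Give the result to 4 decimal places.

1.0962

FYR→WYN→BRX→FYR: 1.68 × 0.75 × 0.87 = 1.09620
FYR→BRX→WYN→FYR: 1.14 × 1.32 × 0.586 = 0.88181
Maximum is FYR→WYN→BRX→FYR at 1.0962; arbitrage exists.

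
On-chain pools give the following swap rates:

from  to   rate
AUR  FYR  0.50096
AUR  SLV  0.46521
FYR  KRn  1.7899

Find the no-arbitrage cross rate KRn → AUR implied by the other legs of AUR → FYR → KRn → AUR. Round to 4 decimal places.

1.1152

Known legs of the cycle: 0.50096 × 1.7899 = 0.896668304
For no arbitrage the full-cycle product must be 1, so the missing rate is 1 / 0.896668304 ≈ 1.115240.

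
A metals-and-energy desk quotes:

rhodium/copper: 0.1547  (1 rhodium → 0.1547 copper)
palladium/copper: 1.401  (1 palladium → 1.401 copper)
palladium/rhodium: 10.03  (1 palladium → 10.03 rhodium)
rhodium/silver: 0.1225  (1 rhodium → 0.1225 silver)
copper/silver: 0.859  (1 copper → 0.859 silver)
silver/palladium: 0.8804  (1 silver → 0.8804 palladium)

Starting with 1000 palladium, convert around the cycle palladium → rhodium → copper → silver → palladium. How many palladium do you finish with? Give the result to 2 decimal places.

1173.45

1000 palladium × 10.03 = 10030 rhodium
10030 rhodium × 0.1547 = 1551.641 copper
1551.641 copper × 0.859 = 1332.859619 silver
1332.859619 silver × 0.8804 = 1173.4496085676 palladium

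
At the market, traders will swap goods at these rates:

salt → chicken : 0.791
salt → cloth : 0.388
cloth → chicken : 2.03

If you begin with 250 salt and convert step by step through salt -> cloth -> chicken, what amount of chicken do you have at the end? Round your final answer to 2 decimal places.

250 salt × 0.388 = 97 cloth
97 cloth × 2.03 = 196.91 chicken

196.91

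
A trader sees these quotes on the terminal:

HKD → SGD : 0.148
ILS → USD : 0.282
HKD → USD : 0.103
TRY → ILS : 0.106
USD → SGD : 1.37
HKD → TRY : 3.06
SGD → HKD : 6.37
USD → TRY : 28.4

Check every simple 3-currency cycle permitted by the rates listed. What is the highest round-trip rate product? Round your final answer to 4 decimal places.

0.8989

SGD→HKD→USD→SGD: 6.37 × 0.103 × 1.37 = 0.89887
ILS→USD→TRY→ILS: 0.282 × 28.4 × 0.106 = 0.84893
Maximum is SGD→HKD→USD→SGD at 0.8989; no arbitrage — every cycle loses value.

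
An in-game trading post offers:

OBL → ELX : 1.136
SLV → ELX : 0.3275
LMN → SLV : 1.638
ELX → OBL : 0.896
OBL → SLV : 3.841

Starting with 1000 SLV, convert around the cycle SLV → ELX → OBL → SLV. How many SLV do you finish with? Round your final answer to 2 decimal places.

1127.10

1000 SLV × 0.3275 = 327.5 ELX
327.5 ELX × 0.896 = 293.44 OBL
293.44 OBL × 3.841 = 1127.10304 SLV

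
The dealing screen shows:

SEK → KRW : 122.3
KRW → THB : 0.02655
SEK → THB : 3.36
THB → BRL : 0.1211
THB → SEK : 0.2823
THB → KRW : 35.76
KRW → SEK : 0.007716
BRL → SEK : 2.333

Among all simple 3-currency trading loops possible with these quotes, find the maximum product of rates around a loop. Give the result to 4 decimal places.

0.9493

THB→BRL→SEK→THB: 0.1211 × 2.333 × 3.36 = 0.94929
THB→KRW→SEK→THB: 35.76 × 0.007716 × 3.36 = 0.92711
THB→SEK→KRW→THB: 0.2823 × 122.3 × 0.02655 = 0.91665
Maximum is THB→BRL→SEK→THB at 0.9493; no arbitrage — every cycle loses value.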